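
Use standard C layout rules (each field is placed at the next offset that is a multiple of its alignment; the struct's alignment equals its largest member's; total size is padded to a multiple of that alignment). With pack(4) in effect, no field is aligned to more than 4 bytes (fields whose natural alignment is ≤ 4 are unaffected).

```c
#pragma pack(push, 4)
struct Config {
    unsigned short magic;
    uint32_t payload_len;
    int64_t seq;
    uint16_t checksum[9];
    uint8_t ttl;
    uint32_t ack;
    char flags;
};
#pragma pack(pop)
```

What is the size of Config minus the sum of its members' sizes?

6

0..2  magic  (2B, 2-aligned)
2..4  -- padding (2B)
4..8  payload_len  (4B, 4-aligned)
8..16  seq  (8B, 4-aligned)
16..34  checksum  (18B, 2-aligned)
34..35  ttl  (1B, 1-aligned)
35..36  -- padding (1B)
36..40  ack  (4B, 4-aligned)
40..41  flags  (1B, 1-aligned)
41..44  -- tail padding (3B)
sizeof = 44, alignof = 4
data bytes 38, size 44 → padding 6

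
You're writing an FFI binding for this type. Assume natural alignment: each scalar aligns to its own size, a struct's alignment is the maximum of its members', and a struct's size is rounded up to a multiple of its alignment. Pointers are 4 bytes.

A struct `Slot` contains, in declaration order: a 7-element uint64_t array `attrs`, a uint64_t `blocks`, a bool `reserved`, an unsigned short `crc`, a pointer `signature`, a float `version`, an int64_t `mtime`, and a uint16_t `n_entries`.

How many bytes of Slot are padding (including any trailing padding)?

0..56  attrs  (56B, 8-aligned)
56..64  blocks  (8B, 8-aligned)
64..65  reserved  (1B, 1-aligned)
65..66  -- padding (1B)
66..68  crc  (2B, 2-aligned)
68..72  signature  (4B, 4-aligned)
72..76  version  (4B, 4-aligned)
76..80  -- padding (4B)
80..88  mtime  (8B, 8-aligned)
88..90  n_entries  (2B, 2-aligned)
90..96  -- tail padding (6B)
sizeof = 96, alignof = 8
data bytes 85, size 96 → padding 11

11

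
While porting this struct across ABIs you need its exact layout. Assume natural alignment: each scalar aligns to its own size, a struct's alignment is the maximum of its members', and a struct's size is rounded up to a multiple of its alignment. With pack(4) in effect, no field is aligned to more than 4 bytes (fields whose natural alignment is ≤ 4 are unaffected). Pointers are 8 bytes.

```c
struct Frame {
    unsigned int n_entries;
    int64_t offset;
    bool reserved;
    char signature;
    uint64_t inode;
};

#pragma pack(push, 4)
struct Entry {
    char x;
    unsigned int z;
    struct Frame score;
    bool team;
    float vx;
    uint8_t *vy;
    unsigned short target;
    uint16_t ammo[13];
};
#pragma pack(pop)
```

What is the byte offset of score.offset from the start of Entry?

16

Frame: @0: n_entries [4B, align 4] → 4; +4 pad (align 8); @8: offset [8B, align 8] → 16; @16: reserved [1B, align 1] → 17; @17: signature [1B, align 1] → 18; +6 pad (align 8); @24: inode [8B, align 8] → 32; size 32, align 8
@0: x [1B, align 1] → 1
+3 pad (align 4)
@4: z [4B, align 4] → 8
@8: score [32B, align 4] → 40
within Frame: offset at 8
8 + 8 = 16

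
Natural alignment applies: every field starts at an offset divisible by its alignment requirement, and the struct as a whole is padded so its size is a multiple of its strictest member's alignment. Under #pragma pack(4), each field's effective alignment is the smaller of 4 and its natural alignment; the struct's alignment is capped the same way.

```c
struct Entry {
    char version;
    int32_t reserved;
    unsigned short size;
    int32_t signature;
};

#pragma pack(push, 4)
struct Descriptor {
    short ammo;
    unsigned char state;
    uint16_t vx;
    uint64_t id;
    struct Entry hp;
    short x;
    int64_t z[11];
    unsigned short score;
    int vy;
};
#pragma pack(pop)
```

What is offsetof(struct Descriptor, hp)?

Entry: version at 0 (size 1, align 1) → ends 1; pad 3 to align 4 for reserved; reserved at 4 (size 4, align 4) → ends 8; size at 8 (size 2, align 2) → ends 10; pad 2 to align 4 for signature; signature at 12 (size 4, align 4) → ends 16; total 16 bytes, alignment 4
ammo at 0 (size 2, align 2) → ends 2
state at 2 (size 1, align 1) → ends 3
pad 1 to align 2 for vx
vx at 4 (size 2, align 2) → ends 6
pad 2 to align 4 for id
id at 8 (size 8, align 4) → ends 16
hp at 16 (size 16, align 4) → ends 32

16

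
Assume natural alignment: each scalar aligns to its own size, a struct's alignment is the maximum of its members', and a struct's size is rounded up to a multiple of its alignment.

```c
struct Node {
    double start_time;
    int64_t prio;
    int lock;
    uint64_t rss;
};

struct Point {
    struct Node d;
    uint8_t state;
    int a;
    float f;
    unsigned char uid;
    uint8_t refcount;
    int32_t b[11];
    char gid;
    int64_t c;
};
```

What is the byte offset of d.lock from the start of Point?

16

Node: 0..8  start_time  (8B, 8-aligned); 8..16  prio  (8B, 8-aligned); 16..20  lock  (4B, 4-aligned); 20..24  -- padding (4B); 24..32  rss  (8B, 8-aligned); sizeof = 32, alignof = 8
0..32  d  (32B, 8-aligned)
within Node: lock at 16
0 + 16 = 16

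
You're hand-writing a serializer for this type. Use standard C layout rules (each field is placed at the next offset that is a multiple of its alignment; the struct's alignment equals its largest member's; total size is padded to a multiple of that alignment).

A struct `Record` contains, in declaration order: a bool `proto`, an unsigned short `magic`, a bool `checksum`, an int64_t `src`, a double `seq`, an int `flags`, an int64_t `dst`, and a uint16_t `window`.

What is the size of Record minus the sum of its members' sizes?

14

proto at 0 (size 1, align 1) → ends 1
pad 1 to align 2 for magic
magic at 2 (size 2, align 2) → ends 4
checksum at 4 (size 1, align 1) → ends 5
pad 3 to align 8 for src
src at 8 (size 8, align 8) → ends 16
seq at 16 (size 8, align 8) → ends 24
flags at 24 (size 4, align 4) → ends 28
pad 4 to align 8 for dst
dst at 32 (size 8, align 8) → ends 40
window at 40 (size 2, align 2) → ends 42
tail pad 6 to reach multiple of 8
total 48 bytes, alignment 8
data bytes 34, size 48 → padding 14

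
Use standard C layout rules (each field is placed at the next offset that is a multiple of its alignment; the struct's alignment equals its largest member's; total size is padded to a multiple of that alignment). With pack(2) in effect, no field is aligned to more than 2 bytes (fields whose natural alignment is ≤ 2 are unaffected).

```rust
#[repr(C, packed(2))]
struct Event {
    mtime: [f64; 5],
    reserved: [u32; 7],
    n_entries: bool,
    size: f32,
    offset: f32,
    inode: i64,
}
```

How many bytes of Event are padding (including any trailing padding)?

0..40  mtime  (40B, 2-aligned)
40..68  reserved  (28B, 2-aligned)
68..69  n_entries  (1B, 1-aligned)
69..70  -- padding (1B)
70..74  size  (4B, 2-aligned)
74..78  offset  (4B, 2-aligned)
78..86  inode  (8B, 2-aligned)
sizeof = 86, alignof = 2
data bytes 85, size 86 → padding 1

1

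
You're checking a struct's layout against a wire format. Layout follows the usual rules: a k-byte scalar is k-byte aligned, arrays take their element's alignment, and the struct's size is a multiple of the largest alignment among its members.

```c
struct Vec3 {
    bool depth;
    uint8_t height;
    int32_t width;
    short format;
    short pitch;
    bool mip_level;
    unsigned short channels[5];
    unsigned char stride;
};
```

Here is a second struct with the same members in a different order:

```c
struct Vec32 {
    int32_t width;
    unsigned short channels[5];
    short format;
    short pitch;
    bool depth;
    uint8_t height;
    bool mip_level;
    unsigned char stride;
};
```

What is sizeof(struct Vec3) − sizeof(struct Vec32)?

4

depth at 0 (size 1, align 1) → ends 1
height at 1 (size 1, align 1) → ends 2
pad 2 to align 4 for width
width at 4 (size 4, align 4) → ends 8
format at 8 (size 2, align 2) → ends 10
pitch at 10 (size 2, align 2) → ends 12
mip_level at 12 (size 1, align 1) → ends 13
pad 1 to align 2 for channels
channels at 14 (size 10, align 2) → ends 24
stride at 24 (size 1, align 1) → ends 25
tail pad 3 to reach multiple of 4
total 28 bytes, alignment 4
— Vec32 —
width at 0 (size 4, align 4) → ends 4
channels at 4 (size 10, align 2) → ends 14
format at 14 (size 2, align 2) → ends 16
pitch at 16 (size 2, align 2) → ends 18
depth at 18 (size 1, align 1) → ends 19
height at 19 (size 1, align 1) → ends 20
mip_level at 20 (size 1, align 1) → ends 21
stride at 21 (size 1, align 1) → ends 22
tail pad 2 to reach multiple of 4
total 24 bytes, alignment 4
28 − 24 = 4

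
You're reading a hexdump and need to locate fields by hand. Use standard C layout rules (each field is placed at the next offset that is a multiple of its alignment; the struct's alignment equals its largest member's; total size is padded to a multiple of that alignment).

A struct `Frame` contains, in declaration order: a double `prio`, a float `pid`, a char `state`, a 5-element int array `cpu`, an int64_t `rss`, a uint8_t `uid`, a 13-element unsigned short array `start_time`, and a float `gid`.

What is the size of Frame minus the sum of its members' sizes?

0..8  prio  (8B, 8-aligned)
8..12  pid  (4B, 4-aligned)
12..13  state  (1B, 1-aligned)
13..16  -- padding (3B)
16..36  cpu  (20B, 4-aligned)
36..40  -- padding (4B)
40..48  rss  (8B, 8-aligned)
48..49  uid  (1B, 1-aligned)
49..50  -- padding (1B)
50..76  start_time  (26B, 2-aligned)
76..80  gid  (4B, 4-aligned)
sizeof = 80, alignof = 8
data bytes 72, size 80 → padding 8

8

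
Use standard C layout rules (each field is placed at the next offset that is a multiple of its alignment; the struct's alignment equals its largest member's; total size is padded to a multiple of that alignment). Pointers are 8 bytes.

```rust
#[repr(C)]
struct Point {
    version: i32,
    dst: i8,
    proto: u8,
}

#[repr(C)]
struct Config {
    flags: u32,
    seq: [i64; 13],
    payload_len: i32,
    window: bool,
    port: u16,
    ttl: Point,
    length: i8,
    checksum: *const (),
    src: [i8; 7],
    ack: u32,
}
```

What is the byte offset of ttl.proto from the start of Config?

125

Point: version at 0 (size 4, align 4) → ends 4; dst at 4 (size 1, align 1) → ends 5; proto at 5 (size 1, align 1) → ends 6; tail pad 2 to reach multiple of 4; total 8 bytes, alignment 4
flags at 0 (size 4, align 4) → ends 4
pad 4 to align 8 for seq
seq at 8 (size 104, align 8) → ends 112
payload_len at 112 (size 4, align 4) → ends 116
window at 116 (size 1, align 1) → ends 117
pad 1 to align 2 for port
port at 118 (size 2, align 2) → ends 120
ttl at 120 (size 8, align 4) → ends 128
within Point: proto at 5
120 + 5 = 125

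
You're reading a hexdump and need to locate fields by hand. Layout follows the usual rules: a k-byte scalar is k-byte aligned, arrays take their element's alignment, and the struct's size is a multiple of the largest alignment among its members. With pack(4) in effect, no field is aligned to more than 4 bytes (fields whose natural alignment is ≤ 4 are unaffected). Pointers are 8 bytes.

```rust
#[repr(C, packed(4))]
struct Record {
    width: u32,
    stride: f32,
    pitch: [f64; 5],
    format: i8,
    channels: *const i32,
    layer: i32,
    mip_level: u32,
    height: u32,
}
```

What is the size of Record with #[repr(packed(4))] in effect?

72

0..4  width  (4B, 4-aligned)
4..8  stride  (4B, 4-aligned)
8..48  pitch  (40B, 4-aligned)
48..49  format  (1B, 1-aligned)
49..52  -- padding (3B)
52..60  channels  (8B, 4-aligned)
60..64  layer  (4B, 4-aligned)
64..68  mip_level  (4B, 4-aligned)
68..72  height  (4B, 4-aligned)
sizeof = 72, alignof = 4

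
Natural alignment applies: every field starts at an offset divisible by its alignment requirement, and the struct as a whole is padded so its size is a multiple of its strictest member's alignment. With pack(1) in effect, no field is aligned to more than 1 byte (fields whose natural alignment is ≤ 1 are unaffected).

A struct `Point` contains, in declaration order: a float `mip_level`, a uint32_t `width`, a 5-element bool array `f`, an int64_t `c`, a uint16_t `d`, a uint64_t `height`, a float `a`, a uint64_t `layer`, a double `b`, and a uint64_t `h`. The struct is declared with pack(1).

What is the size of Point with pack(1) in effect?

mip_level at 0 (size 4, align 1) → ends 4
width at 4 (size 4, align 1) → ends 8
f at 8 (size 5, align 1) → ends 13
c at 13 (size 8, align 1) → ends 21
d at 21 (size 2, align 1) → ends 23
height at 23 (size 8, align 1) → ends 31
a at 31 (size 4, align 1) → ends 35
layer at 35 (size 8, align 1) → ends 43
b at 43 (size 8, align 1) → ends 51
h at 51 (size 8, align 1) → ends 59
total 59 bytes, alignment 1

59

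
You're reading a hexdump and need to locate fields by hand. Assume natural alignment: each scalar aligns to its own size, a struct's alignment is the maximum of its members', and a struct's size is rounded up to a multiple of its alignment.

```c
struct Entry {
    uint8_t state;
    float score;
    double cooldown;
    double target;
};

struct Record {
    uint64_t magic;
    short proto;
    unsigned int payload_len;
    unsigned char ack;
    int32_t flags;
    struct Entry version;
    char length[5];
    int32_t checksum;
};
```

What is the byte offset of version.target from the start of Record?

40

Entry: @0: state [1B, align 1] → 1; +3 pad (align 4); @4: score [4B, align 4] → 8; @8: cooldown [8B, align 8] → 16; @16: target [8B, align 8] → 24; size 24, align 8
@0: magic [8B, align 8] → 8
@8: proto [2B, align 2] → 10
+2 pad (align 4)
@12: payload_len [4B, align 4] → 16
@16: ack [1B, align 1] → 17
+3 pad (align 4)
@20: flags [4B, align 4] → 24
@24: version [24B, align 8] → 48
within Entry: target at 16
24 + 16 = 40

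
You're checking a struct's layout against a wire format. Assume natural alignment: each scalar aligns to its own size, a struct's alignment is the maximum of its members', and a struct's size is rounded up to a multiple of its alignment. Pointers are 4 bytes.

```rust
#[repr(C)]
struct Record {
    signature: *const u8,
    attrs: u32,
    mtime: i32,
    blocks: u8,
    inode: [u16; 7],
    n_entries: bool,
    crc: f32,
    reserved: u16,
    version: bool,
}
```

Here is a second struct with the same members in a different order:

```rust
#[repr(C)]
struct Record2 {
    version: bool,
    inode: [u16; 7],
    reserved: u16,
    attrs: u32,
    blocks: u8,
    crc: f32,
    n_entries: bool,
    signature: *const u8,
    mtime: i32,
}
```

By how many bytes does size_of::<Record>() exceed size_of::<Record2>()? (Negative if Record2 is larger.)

-4

0..4  signature  (4B, 4-aligned)
4..8  attrs  (4B, 4-aligned)
8..12  mtime  (4B, 4-aligned)
12..13  blocks  (1B, 1-aligned)
13..14  -- padding (1B)
14..28  inode  (14B, 2-aligned)
28..29  n_entries  (1B, 1-aligned)
29..32  -- padding (3B)
32..36  crc  (4B, 4-aligned)
36..38  reserved  (2B, 2-aligned)
38..39  version  (1B, 1-aligned)
39..40  -- tail padding (1B)
sizeof = 40, alignof = 4
— Record2 —
0..1  version  (1B, 1-aligned)
1..2  -- padding (1B)
2..16  inode  (14B, 2-aligned)
16..18  reserved  (2B, 2-aligned)
18..20  -- padding (2B)
20..24  attrs  (4B, 4-aligned)
24..25  blocks  (1B, 1-aligned)
25..28  -- padding (3B)
28..32  crc  (4B, 4-aligned)
32..33  n_entries  (1B, 1-aligned)
33..36  -- padding (3B)
36..40  signature  (4B, 4-aligned)
40..44  mtime  (4B, 4-aligned)
sizeof = 44, alignof = 4
40 − 44 = -4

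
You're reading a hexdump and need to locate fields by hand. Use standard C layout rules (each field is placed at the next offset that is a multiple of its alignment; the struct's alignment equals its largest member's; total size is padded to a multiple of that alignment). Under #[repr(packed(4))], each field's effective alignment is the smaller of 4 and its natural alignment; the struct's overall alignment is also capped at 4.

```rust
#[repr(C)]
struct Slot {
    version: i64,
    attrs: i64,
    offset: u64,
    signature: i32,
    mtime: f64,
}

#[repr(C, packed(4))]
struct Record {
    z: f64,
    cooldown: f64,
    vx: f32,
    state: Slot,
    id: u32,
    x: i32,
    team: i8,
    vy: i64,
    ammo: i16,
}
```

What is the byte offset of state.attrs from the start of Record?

Slot: version at 0 (size 8, align 8) → ends 8; attrs at 8 (size 8, align 8) → ends 16; offset at 16 (size 8, align 8) → ends 24; signature at 24 (size 4, align 4) → ends 28; pad 4 to align 8 for mtime; mtime at 32 (size 8, align 8) → ends 40; total 40 bytes, alignment 8
z at 0 (size 8, align 4) → ends 8
cooldown at 8 (size 8, align 4) → ends 16
vx at 16 (size 4, align 4) → ends 20
state at 20 (size 40, align 4) → ends 60
within Slot: attrs at 8
20 + 8 = 28

28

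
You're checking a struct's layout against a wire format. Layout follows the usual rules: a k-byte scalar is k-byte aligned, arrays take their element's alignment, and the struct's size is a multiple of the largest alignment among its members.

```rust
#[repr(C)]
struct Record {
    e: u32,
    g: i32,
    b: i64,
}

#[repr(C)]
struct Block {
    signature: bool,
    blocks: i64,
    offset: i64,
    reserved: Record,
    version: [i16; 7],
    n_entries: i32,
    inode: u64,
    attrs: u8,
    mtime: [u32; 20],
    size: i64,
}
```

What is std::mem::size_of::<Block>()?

168

Record: 0..4  e  (4B, 4-aligned); 4..8  g  (4B, 4-aligned); 8..16  b  (8B, 8-aligned); sizeof = 16, alignof = 8
0..1  signature  (1B, 1-aligned)
1..8  -- padding (7B)
8..16  blocks  (8B, 8-aligned)
16..24  offset  (8B, 8-aligned)
24..40  reserved  (16B, 8-aligned)
40..54  version  (14B, 2-aligned)
54..56  -- padding (2B)
56..60  n_entries  (4B, 4-aligned)
60..64  -- padding (4B)
64..72  inode  (8B, 8-aligned)
72..73  attrs  (1B, 1-aligned)
73..76  -- padding (3B)
76..156  mtime  (80B, 4-aligned)
156..160  -- padding (4B)
160..168  size  (8B, 8-aligned)
sizeof = 168, alignof = 8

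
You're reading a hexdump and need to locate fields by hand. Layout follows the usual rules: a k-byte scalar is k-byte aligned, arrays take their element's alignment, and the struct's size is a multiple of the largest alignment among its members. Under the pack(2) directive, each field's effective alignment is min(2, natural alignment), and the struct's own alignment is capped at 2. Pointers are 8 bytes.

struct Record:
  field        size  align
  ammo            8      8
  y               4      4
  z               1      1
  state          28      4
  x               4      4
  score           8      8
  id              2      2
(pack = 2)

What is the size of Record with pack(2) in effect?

ammo at 0 (size 8, align 2) → ends 8
y at 8 (size 4, align 2) → ends 12
z at 12 (size 1, align 1) → ends 13
pad 1 to align 2 for state
state at 14 (size 28, align 2) → ends 42
x at 42 (size 4, align 2) → ends 46
score at 46 (size 8, align 2) → ends 54
id at 54 (size 2, align 2) → ends 56
total 56 bytes, alignment 2

56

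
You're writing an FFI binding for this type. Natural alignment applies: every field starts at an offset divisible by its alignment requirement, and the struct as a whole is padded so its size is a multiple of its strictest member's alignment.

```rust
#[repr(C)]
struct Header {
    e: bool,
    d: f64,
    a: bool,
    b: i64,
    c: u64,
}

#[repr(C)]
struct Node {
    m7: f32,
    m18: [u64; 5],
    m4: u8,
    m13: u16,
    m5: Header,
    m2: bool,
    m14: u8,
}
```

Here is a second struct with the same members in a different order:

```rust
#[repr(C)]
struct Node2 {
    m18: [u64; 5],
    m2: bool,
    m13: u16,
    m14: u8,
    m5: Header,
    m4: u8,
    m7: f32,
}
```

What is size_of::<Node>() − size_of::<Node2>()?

8

Header: e at 0 (size 1, align 1) → ends 1; pad 7 to align 8 for d; d at 8 (size 8, align 8) → ends 16; a at 16 (size 1, align 1) → ends 17; pad 7 to align 8 for b; b at 24 (size 8, align 8) → ends 32; c at 32 (size 8, align 8) → ends 40; total 40 bytes, alignment 8
m7 at 0 (size 4, align 4) → ends 4
pad 4 to align 8 for m18
m18 at 8 (size 40, align 8) → ends 48
m4 at 48 (size 1, align 1) → ends 49
pad 1 to align 2 for m13
m13 at 50 (size 2, align 2) → ends 52
pad 4 to align 8 for m5
m5 at 56 (size 40, align 8) → ends 96
m2 at 96 (size 1, align 1) → ends 97
m14 at 97 (size 1, align 1) → ends 98
tail pad 6 to reach multiple of 8
total 104 bytes, alignment 8
— Node2 —
m18 at 0 (size 40, align 8) → ends 40
m2 at 40 (size 1, align 1) → ends 41
pad 1 to align 2 for m13
m13 at 42 (size 2, align 2) → ends 44
m14 at 44 (size 1, align 1) → ends 45
pad 3 to align 8 for m5
m5 at 48 (size 40, align 8) → ends 88
m4 at 88 (size 1, align 1) → ends 89
pad 3 to align 4 for m7
m7 at 92 (size 4, align 4) → ends 96
total 96 bytes, alignment 8
104 − 96 = 8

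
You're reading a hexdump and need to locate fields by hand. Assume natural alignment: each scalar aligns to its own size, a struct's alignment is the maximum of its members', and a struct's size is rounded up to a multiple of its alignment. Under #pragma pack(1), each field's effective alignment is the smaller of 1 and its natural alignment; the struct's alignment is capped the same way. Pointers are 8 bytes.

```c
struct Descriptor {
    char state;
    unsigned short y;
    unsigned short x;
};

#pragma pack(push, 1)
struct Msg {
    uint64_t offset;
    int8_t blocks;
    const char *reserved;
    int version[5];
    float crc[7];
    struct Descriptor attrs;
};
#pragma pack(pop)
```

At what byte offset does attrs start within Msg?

65

Descriptor: 0..1  state  (1B, 1-aligned); 1..2  -- padding (1B); 2..4  y  (2B, 2-aligned); 4..6  x  (2B, 2-aligned); sizeof = 6, alignof = 2
0..8  offset  (8B, 1-aligned)
8..9  blocks  (1B, 1-aligned)
9..17  reserved  (8B, 1-aligned)
17..37  version  (20B, 1-aligned)
37..65  crc  (28B, 1-aligned)
65..71  attrs  (6B, 1-aligned)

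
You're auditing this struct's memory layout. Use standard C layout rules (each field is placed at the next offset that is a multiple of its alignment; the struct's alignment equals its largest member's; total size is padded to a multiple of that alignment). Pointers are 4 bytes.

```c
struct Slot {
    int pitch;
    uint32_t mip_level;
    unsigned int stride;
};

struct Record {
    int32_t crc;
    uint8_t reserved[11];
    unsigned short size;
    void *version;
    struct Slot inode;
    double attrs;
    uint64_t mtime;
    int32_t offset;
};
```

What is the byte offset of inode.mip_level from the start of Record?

Slot: pitch at 0 (size 4, align 4) → ends 4; mip_level at 4 (size 4, align 4) → ends 8; stride at 8 (size 4, align 4) → ends 12; total 12 bytes, alignment 4
crc at 0 (size 4, align 4) → ends 4
reserved at 4 (size 11, align 1) → ends 15
pad 1 to align 2 for size
size at 16 (size 2, align 2) → ends 18
pad 2 to align 4 for version
version at 20 (size 4, align 4) → ends 24
inode at 24 (size 12, align 4) → ends 36
within Slot: mip_level at 4
24 + 4 = 28

28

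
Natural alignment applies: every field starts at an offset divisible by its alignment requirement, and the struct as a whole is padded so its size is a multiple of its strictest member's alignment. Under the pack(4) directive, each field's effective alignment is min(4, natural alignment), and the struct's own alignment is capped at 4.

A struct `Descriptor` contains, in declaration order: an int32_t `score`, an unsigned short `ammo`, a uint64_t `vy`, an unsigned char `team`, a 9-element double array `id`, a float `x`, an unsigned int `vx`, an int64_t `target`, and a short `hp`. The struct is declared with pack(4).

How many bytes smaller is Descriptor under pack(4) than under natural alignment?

natural layout:
  0..4  score  (4B, 4-aligned)
  4..6  ammo  (2B, 2-aligned)
  6..8  -- padding (2B)
  8..16  vy  (8B, 8-aligned)
  16..17  team  (1B, 1-aligned)
  17..24  -- padding (7B)
  24..96  id  (72B, 8-aligned)
  96..100  x  (4B, 4-aligned)
  100..104  vx  (4B, 4-aligned)
  104..112  target  (8B, 8-aligned)
  112..114  hp  (2B, 2-aligned)
  114..120  -- tail padding (6B)
  sizeof = 120, alignof = 8
packed(4) layout:
  0..4  score  (4B, 4-aligned)
  4..6  ammo  (2B, 2-aligned)
  6..8  -- padding (2B)
  8..16  vy  (8B, 4-aligned)
  16..17  team  (1B, 1-aligned)
  17..20  -- padding (3B)
  20..92  id  (72B, 4-aligned)
  92..96  x  (4B, 4-aligned)
  96..100  vx  (4B, 4-aligned)
  100..108  target  (8B, 4-aligned)
  108..110  hp  (2B, 2-aligned)
  110..112  -- tail padding (2B)
  sizeof = 112, alignof = 4
120 − 112 = 8

8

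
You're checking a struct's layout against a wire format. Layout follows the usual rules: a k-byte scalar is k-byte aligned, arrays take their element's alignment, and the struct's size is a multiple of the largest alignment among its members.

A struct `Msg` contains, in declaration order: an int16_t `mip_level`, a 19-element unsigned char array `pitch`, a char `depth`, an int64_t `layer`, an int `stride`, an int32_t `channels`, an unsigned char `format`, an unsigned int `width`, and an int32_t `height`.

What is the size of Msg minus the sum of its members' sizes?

@0: mip_level [2B, align 2] → 2
@2: pitch [19B, align 1] → 21
@21: depth [1B, align 1] → 22
+2 pad (align 8)
@24: layer [8B, align 8] → 32
@32: stride [4B, align 4] → 36
@36: channels [4B, align 4] → 40
@40: format [1B, align 1] → 41
+3 pad (align 4)
@44: width [4B, align 4] → 48
@48: height [4B, align 4] → 52
+4 tail pad (align 8)
size 56, align 8
data bytes 47, size 56 → padding 9

9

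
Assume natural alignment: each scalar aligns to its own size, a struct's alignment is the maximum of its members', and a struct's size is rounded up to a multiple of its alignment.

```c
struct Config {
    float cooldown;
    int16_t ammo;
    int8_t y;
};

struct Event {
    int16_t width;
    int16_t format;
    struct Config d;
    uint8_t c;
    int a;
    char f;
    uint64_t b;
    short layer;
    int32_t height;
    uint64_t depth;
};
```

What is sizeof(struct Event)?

48

Config: 0..4  cooldown  (4B, 4-aligned); 4..6  ammo  (2B, 2-aligned); 6..7  y  (1B, 1-aligned); 7..8  -- tail padding (1B); sizeof = 8, alignof = 4
0..2  width  (2B, 2-aligned)
2..4  format  (2B, 2-aligned)
4..12  d  (8B, 4-aligned)
12..13  c  (1B, 1-aligned)
13..16  -- padding (3B)
16..20  a  (4B, 4-aligned)
20..21  f  (1B, 1-aligned)
21..24  -- padding (3B)
24..32  b  (8B, 8-aligned)
32..34  layer  (2B, 2-aligned)
34..36  -- padding (2B)
36..40  height  (4B, 4-aligned)
40..48  depth  (8B, 8-aligned)
sizeof = 48, alignof = 8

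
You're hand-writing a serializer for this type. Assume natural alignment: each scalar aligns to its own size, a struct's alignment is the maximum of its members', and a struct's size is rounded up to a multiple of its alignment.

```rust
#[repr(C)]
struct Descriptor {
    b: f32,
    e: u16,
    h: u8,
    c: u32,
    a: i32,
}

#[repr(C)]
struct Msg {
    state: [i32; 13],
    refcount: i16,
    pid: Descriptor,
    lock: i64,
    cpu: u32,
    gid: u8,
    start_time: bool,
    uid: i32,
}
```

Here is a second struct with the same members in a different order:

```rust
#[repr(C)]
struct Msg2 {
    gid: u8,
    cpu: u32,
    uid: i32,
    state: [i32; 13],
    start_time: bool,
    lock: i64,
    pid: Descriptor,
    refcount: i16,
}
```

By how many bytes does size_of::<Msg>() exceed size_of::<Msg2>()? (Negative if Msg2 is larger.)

Descriptor: @0: b [4B, align 4] → 4; @4: e [2B, align 2] → 6; @6: h [1B, align 1] → 7; +1 pad (align 4); @8: c [4B, align 4] → 12; @12: a [4B, align 4] → 16; size 16, align 4
@0: state [52B, align 4] → 52
@52: refcount [2B, align 2] → 54
+2 pad (align 4)
@56: pid [16B, align 4] → 72
@72: lock [8B, align 8] → 80
@80: cpu [4B, align 4] → 84
@84: gid [1B, align 1] → 85
@85: start_time [1B, align 1] → 86
+2 pad (align 4)
@88: uid [4B, align 4] → 92
+4 tail pad (align 8)
size 96, align 8
— Msg2 —
@0: gid [1B, align 1] → 1
+3 pad (align 4)
@4: cpu [4B, align 4] → 8
@8: uid [4B, align 4] → 12
@12: state [52B, align 4] → 64
@64: start_time [1B, align 1] → 65
+7 pad (align 8)
@72: lock [8B, align 8] → 80
@80: pid [16B, align 4] → 96
@96: refcount [2B, align 2] → 98
+6 tail pad (align 8)
size 104, align 8
96 − 104 = -8

-8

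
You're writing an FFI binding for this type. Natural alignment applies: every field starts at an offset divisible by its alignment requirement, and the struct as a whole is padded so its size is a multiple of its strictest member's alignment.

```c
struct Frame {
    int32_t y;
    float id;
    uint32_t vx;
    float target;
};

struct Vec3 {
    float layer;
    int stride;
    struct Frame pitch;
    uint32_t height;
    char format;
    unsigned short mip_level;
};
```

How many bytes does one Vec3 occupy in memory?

32

Frame: y at 0 (size 4, align 4) → ends 4; id at 4 (size 4, align 4) → ends 8; vx at 8 (size 4, align 4) → ends 12; target at 12 (size 4, align 4) → ends 16; total 16 bytes, alignment 4
layer at 0 (size 4, align 4) → ends 4
stride at 4 (size 4, align 4) → ends 8
pitch at 8 (size 16, align 4) → ends 24
height at 24 (size 4, align 4) → ends 28
format at 28 (size 1, align 1) → ends 29
pad 1 to align 2 for mip_level
mip_level at 30 (size 2, align 2) → ends 32
total 32 bytes, alignment 4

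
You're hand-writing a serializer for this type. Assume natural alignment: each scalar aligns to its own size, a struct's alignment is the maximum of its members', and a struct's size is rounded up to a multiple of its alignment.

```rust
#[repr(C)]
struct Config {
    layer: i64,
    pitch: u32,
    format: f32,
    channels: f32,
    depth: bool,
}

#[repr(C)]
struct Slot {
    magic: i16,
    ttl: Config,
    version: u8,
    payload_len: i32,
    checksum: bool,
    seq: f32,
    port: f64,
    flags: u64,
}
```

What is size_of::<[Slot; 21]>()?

Config: 0..8  layer  (8B, 8-aligned); 8..12  pitch  (4B, 4-aligned); 12..16  format  (4B, 4-aligned); 16..20  channels  (4B, 4-aligned); 20..21  depth  (1B, 1-aligned); 21..24  -- tail padding (3B); sizeof = 24, alignof = 8
0..2  magic  (2B, 2-aligned)
2..8  -- padding (6B)
8..32  ttl  (24B, 8-aligned)
32..33  version  (1B, 1-aligned)
33..36  -- padding (3B)
36..40  payload_len  (4B, 4-aligned)
40..41  checksum  (1B, 1-aligned)
41..44  -- padding (3B)
44..48  seq  (4B, 4-aligned)
48..56  port  (8B, 8-aligned)
56..64  flags  (8B, 8-aligned)
sizeof = 64, alignof = 8
array of 21: 21 × 64 = 1344

1344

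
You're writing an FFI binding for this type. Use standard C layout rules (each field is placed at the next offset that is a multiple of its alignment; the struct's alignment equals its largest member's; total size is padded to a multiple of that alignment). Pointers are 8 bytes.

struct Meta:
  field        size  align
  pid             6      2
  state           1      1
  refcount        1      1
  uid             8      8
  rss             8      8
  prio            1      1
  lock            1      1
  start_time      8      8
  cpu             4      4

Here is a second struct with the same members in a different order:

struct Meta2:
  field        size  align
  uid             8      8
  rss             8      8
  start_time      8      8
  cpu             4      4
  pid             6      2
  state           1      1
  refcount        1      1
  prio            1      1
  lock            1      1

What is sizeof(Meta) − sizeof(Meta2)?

pid at 0 (size 6, align 2) → ends 6
state at 6 (size 1, align 1) → ends 7
refcount at 7 (size 1, align 1) → ends 8
uid at 8 (size 8, align 8) → ends 16
rss at 16 (size 8, align 8) → ends 24
prio at 24 (size 1, align 1) → ends 25
lock at 25 (size 1, align 1) → ends 26
pad 6 to align 8 for start_time
start_time at 32 (size 8, align 8) → ends 40
cpu at 40 (size 4, align 4) → ends 44
tail pad 4 to reach multiple of 8
total 48 bytes, alignment 8
— Meta2 —
uid at 0 (size 8, align 8) → ends 8
rss at 8 (size 8, align 8) → ends 16
start_time at 16 (size 8, align 8) → ends 24
cpu at 24 (size 4, align 4) → ends 28
pid at 28 (size 6, align 2) → ends 34
state at 34 (size 1, align 1) → ends 35
refcount at 35 (size 1, align 1) → ends 36
prio at 36 (size 1, align 1) → ends 37
lock at 37 (size 1, align 1) → ends 38
tail pad 2 to reach multiple of 8
total 40 bytes, alignment 8
48 − 40 = 8

8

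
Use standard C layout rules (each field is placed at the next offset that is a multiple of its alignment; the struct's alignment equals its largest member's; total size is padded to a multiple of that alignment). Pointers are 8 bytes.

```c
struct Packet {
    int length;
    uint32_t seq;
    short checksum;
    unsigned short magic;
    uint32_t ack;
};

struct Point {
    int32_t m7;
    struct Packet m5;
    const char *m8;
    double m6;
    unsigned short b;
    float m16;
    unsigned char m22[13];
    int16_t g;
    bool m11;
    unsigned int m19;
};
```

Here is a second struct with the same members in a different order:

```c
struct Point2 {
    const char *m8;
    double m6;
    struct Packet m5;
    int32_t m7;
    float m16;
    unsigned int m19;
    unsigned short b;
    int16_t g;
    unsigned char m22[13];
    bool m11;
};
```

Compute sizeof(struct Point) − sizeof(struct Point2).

8

Packet: 0..4  length  (4B, 4-aligned); 4..8  seq  (4B, 4-aligned); 8..10  checksum  (2B, 2-aligned); 10..12  magic  (2B, 2-aligned); 12..16  ack  (4B, 4-aligned); sizeof = 16, alignof = 4
0..4  m7  (4B, 4-aligned)
4..20  m5  (16B, 4-aligned)
20..24  -- padding (4B)
24..32  m8  (8B, 8-aligned)
32..40  m6  (8B, 8-aligned)
40..42  b  (2B, 2-aligned)
42..44  -- padding (2B)
44..48  m16  (4B, 4-aligned)
48..61  m22  (13B, 1-aligned)
61..62  -- padding (1B)
62..64  g  (2B, 2-aligned)
64..65  m11  (1B, 1-aligned)
65..68  -- padding (3B)
68..72  m19  (4B, 4-aligned)
sizeof = 72, alignof = 8
— Point2 —
0..8  m8  (8B, 8-aligned)
8..16  m6  (8B, 8-aligned)
16..32  m5  (16B, 4-aligned)
32..36  m7  (4B, 4-aligned)
36..40  m16  (4B, 4-aligned)
40..44  m19  (4B, 4-aligned)
44..46  b  (2B, 2-aligned)
46..48  g  (2B, 2-aligned)
48..61  m22  (13B, 1-aligned)
61..62  m11  (1B, 1-aligned)
62..64  -- tail padding (2B)
sizeof = 64, alignof = 8
72 − 64 = 8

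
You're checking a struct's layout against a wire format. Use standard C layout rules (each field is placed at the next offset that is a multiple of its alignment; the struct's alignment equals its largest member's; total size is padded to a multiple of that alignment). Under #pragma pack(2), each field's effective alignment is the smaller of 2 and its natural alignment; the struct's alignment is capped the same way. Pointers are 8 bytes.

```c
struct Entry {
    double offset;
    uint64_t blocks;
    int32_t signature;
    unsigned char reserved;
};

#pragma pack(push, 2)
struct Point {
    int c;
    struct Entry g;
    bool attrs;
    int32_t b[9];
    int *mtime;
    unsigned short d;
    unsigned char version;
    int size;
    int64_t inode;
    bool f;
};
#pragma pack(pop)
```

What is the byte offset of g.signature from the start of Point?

Entry: 0..8  offset  (8B, 8-aligned); 8..16  blocks  (8B, 8-aligned); 16..20  signature  (4B, 4-aligned); 20..21  reserved  (1B, 1-aligned); 21..24  -- tail padding (3B); sizeof = 24, alignof = 8
0..4  c  (4B, 2-aligned)
4..28  g  (24B, 2-aligned)
within Entry: signature at 16
4 + 16 = 20

20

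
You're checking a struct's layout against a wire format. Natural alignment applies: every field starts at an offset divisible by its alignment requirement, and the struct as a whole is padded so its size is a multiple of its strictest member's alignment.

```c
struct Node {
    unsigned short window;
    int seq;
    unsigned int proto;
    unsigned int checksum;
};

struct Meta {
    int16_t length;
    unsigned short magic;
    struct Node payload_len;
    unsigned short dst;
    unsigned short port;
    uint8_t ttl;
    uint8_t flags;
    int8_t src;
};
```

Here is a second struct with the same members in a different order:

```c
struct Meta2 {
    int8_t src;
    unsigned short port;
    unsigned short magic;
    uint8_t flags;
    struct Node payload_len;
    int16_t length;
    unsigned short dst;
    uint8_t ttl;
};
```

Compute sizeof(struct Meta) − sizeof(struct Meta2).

-4

Node: window at 0 (size 2, align 2) → ends 2; pad 2 to align 4 for seq; seq at 4 (size 4, align 4) → ends 8; proto at 8 (size 4, align 4) → ends 12; checksum at 12 (size 4, align 4) → ends 16; total 16 bytes, alignment 4
length at 0 (size 2, align 2) → ends 2
magic at 2 (size 2, align 2) → ends 4
payload_len at 4 (size 16, align 4) → ends 20
dst at 20 (size 2, align 2) → ends 22
port at 22 (size 2, align 2) → ends 24
ttl at 24 (size 1, align 1) → ends 25
flags at 25 (size 1, align 1) → ends 26
src at 26 (size 1, align 1) → ends 27
tail pad 1 to reach multiple of 4
total 28 bytes, alignment 4
— Meta2 —
src at 0 (size 1, align 1) → ends 1
pad 1 to align 2 for port
port at 2 (size 2, align 2) → ends 4
magic at 4 (size 2, align 2) → ends 6
flags at 6 (size 1, align 1) → ends 7
pad 1 to align 4 for payload_len
payload_len at 8 (size 16, align 4) → ends 24
length at 24 (size 2, align 2) → ends 26
dst at 26 (size 2, align 2) → ends 28
ttl at 28 (size 1, align 1) → ends 29
tail pad 3 to reach multiple of 4
total 32 bytes, alignment 4
28 − 32 = -4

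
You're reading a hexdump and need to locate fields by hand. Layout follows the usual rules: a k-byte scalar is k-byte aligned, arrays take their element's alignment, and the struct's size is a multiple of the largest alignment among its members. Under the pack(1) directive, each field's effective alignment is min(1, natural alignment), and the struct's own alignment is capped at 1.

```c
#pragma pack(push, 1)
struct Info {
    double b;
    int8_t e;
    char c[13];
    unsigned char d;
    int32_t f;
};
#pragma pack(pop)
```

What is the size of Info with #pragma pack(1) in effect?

27

@0: b [8B, align 1] → 8
@8: e [1B, align 1] → 9
@9: c [13B, align 1] → 22
@22: d [1B, align 1] → 23
@23: f [4B, align 1] → 27
size 27, align 1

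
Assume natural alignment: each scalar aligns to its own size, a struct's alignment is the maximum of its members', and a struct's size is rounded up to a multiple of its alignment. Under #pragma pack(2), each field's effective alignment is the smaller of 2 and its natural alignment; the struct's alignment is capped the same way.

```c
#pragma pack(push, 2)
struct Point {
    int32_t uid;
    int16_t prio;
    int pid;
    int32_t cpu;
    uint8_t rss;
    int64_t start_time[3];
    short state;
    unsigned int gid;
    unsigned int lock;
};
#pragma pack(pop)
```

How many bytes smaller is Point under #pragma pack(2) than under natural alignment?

14

natural layout:
  0..4  uid  (4B, 4-aligned)
  4..6  prio  (2B, 2-aligned)
  6..8  -- padding (2B)
  8..12  pid  (4B, 4-aligned)
  12..16  cpu  (4B, 4-aligned)
  16..17  rss  (1B, 1-aligned)
  17..24  -- padding (7B)
  24..48  start_time  (24B, 8-aligned)
  48..50  state  (2B, 2-aligned)
  50..52  -- padding (2B)
  52..56  gid  (4B, 4-aligned)
  56..60  lock  (4B, 4-aligned)
  60..64  -- tail padding (4B)
  sizeof = 64, alignof = 8
packed(2) layout:
  0..4  uid  (4B, 2-aligned)
  4..6  prio  (2B, 2-aligned)
  6..10  pid  (4B, 2-aligned)
  10..14  cpu  (4B, 2-aligned)
  14..15  rss  (1B, 1-aligned)
  15..16  -- padding (1B)
  16..40  start_time  (24B, 2-aligned)
  40..42  state  (2B, 2-aligned)
  42..46  gid  (4B, 2-aligned)
  46..50  lock  (4B, 2-aligned)
  sizeof = 50, alignof = 2
64 − 50 = 14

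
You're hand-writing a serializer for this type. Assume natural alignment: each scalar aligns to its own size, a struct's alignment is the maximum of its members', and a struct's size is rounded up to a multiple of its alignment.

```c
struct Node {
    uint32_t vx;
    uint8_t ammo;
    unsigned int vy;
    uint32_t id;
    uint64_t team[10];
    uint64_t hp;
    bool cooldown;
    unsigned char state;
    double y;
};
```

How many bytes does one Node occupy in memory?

120 bytes

0..4  vx  (4B, 4-aligned)
4..5  ammo  (1B, 1-aligned)
5..8  -- padding (3B)
8..12  vy  (4B, 4-aligned)
12..16  id  (4B, 4-aligned)
16..96  team  (80B, 8-aligned)
96..104  hp  (8B, 8-aligned)
104..105  cooldown  (1B, 1-aligned)
105..106  state  (1B, 1-aligned)
106..112  -- padding (6B)
112..120  y  (8B, 8-aligned)
sizeof = 120, alignof = 8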